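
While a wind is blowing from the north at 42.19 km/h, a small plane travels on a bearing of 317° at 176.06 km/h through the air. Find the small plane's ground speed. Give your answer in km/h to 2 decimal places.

Taking east as x and north as y: velocity relative to the air = (-120.073, 128.762) km/h; the air relative to ground = (0.000, -42.190) km/h.
Velocity relative to ground = (-120.073, 128.762) + (0.000, -42.190) = (-120.073, 86.572) km/h.
Speed = |(-120.073, 86.572)| = 148.028 km/h.

148.03 km/h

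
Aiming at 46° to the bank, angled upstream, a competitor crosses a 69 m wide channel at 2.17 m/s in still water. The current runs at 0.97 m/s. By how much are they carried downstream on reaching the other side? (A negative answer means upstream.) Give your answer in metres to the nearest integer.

-24 m

Perpendicular speed = 1.561 m/s; crossing time = 69 / 1.561 = 44.203 s.
Net downstream speed = -0.537 m/s.
Drift = -0.537 × 44.203 = -23.755 m (upstream).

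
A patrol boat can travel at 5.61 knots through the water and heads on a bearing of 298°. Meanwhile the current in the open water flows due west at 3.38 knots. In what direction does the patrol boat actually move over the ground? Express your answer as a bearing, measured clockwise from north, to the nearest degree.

288°

Taking east as x and north as y: velocity relative to the water = (-4.953, 2.634) knots; the water relative to ground = (-3.380, 0.000) knots.
Velocity relative to ground = (-4.953, 2.634) + (-3.380, 0.000) = (-8.333, 2.634) knots.
Bearing = atan2(-8.33, 2.63) = 287.54° clockwise from north.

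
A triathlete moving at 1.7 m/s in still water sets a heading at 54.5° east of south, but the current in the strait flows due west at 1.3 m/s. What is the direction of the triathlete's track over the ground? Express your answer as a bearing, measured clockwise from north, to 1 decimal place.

175.1°

Taking east as x and north as y: velocity relative to the water = (1.384, -0.987) m/s; the water relative to ground = (-1.300, 0.000) m/s.
Velocity relative to ground = (1.384, -0.987) + (-1.300, 0.000) = (0.084, -0.987) m/s.
Bearing = atan2(0.08, -0.99) = 175.14° clockwise from north.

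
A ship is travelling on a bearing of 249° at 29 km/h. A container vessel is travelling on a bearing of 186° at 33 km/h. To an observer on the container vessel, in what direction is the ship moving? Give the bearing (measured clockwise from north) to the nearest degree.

314°

Taking east as x and north as y: ship velocity = (-27.074, -10.393) km/h; container vessel velocity = (-3.449, -32.819) km/h.
Velocity of ship relative to container vessel = (-27.074, -10.393) − (-3.449, -32.819) = (-23.624, 22.427) km/h.
Bearing = atan2(-23.62, 22.43) = 313.51° clockwise from north.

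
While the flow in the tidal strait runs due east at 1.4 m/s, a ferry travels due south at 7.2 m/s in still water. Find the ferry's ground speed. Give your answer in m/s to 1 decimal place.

7.3 m/s

Taking east as x and north as y: velocity relative to the water = (0.000, -7.200) m/s; the water relative to ground = (1.400, 0.000) m/s.
Velocity relative to ground = (0.000, -7.200) + (1.400, 0.000) = (1.400, -7.200) m/s.
Speed = |(1.400, -7.200)| = 7.335 m/s.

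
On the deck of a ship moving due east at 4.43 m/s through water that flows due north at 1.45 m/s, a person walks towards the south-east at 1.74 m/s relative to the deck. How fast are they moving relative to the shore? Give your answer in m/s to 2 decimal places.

In east/north components (m/s): person relative to ship = (1.230, -1.230); ship relative to water = (4.430, 0.000); water relative to ground = (0.000, 1.450).
Sum = (5.660, 0.220) m/s.
Speed = |(5.660, 0.220)| = 5.665 m/s.

5.66 m/s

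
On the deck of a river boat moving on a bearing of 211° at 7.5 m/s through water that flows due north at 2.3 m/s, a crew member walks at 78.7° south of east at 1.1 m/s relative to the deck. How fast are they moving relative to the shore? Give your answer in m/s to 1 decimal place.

In east/north components (m/s): crew member relative to river boat = (0.216, -1.079); river boat relative to water = (-3.863, -6.429); water relative to ground = (0.000, 2.300).
Sum = (-3.647, -5.207) m/s.
Speed = |(-3.647, -5.207)| = 6.358 m/s.

6.4 m/s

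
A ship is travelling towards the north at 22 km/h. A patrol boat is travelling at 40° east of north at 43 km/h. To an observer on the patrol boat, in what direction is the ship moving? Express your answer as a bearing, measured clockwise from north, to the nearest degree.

Taking east as x and north as y: ship velocity = (0.000, 22.000) km/h; patrol boat velocity = (27.640, 32.940) km/h.
Velocity of ship relative to patrol boat = (0.000, 22.000) − (27.640, 32.940) = (-27.640, -10.940) km/h.
Bearing = atan2(-27.64, -10.94) = 248.41° clockwise from north.

248°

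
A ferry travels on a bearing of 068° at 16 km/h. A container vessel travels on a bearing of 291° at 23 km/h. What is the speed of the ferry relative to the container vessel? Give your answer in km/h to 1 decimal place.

36.4 km/h

Taking east as x and north as y: ferry velocity = (14.835, 5.994) km/h; container vessel velocity = (-21.472, 8.242) km/h.
Velocity of ferry relative to container vessel = (14.835, 5.994) − (-21.472, 8.242) = (36.307, -2.249) km/h.
Magnitude = |(36.307, -2.249)| = 36.377 km/h.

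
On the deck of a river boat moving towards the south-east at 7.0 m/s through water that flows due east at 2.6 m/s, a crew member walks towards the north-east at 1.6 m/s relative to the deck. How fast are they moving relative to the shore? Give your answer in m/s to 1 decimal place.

9.5 m/s

In east/north components (m/s): crew member relative to river boat = (1.131, 1.131); river boat relative to water = (4.950, -4.950); water relative to ground = (2.600, 0.000).
Sum = (8.681, -3.818) m/s.
Speed = |(8.681, -3.818)| = 9.484 m/s.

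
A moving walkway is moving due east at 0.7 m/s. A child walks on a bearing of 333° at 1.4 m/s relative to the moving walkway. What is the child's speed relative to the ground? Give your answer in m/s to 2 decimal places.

Taking east as x and north as y: moving walkway velocity = (0.700, 0.000) m/s; child velocity relative to moving walkway = (-0.636, 1.247) m/s.
Velocity relative to ground = (0.700, 0.000) + (-0.636, 1.247) = (0.064, 1.247) m/s.
Speed = |(0.064, 1.247)| = 1.249 m/s.

1.25 m/s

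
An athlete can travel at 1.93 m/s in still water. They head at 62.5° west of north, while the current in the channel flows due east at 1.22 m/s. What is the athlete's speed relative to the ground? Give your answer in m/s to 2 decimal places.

1.02 m/s

Taking east as x and north as y: velocity relative to the water = (-1.712, 0.891) m/s; the water relative to ground = (1.220, 0.000) m/s.
Velocity relative to ground = (-1.712, 0.891) + (1.220, 0.000) = (-0.492, 0.891) m/s.
Speed = |(-0.492, 0.891)| = 1.018 m/s.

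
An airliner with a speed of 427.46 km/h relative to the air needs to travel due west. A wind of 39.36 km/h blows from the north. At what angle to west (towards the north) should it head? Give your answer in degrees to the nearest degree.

The wind pushes perpendicular to the desired track; the heading must have a component into the wind equal to 39.36 km/h: 427.46 sin θ = 39.36.
sin θ = 0.0921, so θ = 5.283°.

5°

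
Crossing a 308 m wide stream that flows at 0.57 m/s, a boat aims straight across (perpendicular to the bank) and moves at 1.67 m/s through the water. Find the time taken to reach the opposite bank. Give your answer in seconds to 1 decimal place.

The component of the boat's velocity perpendicular to the bank is 1.67 m/s.
The current is parallel to the bank, so it does not affect the crossing time.
Time = 308 / 1.670 = 184.431 s.

184.4 s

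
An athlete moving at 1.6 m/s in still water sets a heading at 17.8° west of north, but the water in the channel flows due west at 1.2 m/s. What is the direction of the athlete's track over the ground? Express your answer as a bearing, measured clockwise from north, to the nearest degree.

Taking east as x and north as y: velocity relative to the water = (-0.489, 1.523) m/s; the water relative to ground = (-1.200, 0.000) m/s.
Velocity relative to ground = (-0.489, 1.523) + (-1.200, 0.000) = (-1.689, 1.523) m/s.
Bearing = atan2(-1.69, 1.52) = 312.05° clockwise from north.

312°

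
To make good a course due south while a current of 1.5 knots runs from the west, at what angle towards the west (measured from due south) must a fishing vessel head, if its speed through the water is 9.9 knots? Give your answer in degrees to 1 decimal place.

8.7°

The current pushes perpendicular to the desired track; the heading must have a component into the current equal to 1.5 knots: 9.9 sin θ = 1.5.
sin θ = 0.1515, so θ = 8.715°.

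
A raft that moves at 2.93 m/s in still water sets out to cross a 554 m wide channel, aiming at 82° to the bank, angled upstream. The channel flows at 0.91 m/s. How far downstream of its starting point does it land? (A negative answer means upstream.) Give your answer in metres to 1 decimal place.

Perpendicular speed = 2.901 m/s; crossing time = 554 / 2.901 = 190.937 s.
Net downstream speed = 0.502 m/s.
Drift = 0.502 × 190.937 = 95.893 m (downstream).

95.9 m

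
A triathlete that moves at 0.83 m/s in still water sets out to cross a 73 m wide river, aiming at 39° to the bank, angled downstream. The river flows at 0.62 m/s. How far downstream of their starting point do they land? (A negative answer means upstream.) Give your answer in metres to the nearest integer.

Perpendicular speed = 0.522 m/s; crossing time = 73 / 0.522 = 139.757 s.
Net downstream speed = 1.265 m/s.
Drift = 1.265 × 139.757 = 176.797 m (downstream).

177 m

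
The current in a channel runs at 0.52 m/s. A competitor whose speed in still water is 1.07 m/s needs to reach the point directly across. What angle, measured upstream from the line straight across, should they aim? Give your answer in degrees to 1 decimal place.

29.1°

To cancel the current, the upstream component of the competitor's velocity must equal the flow: 1.07 sin θ = 0.52.
sin θ = 0.52 / 1.07 = 0.4860.
θ = arcsin(0.4860) = 29.077°.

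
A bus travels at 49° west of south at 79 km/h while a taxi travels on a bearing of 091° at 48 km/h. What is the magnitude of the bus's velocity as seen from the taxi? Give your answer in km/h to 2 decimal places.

Taking east as x and north as y: bus velocity = (-59.622, -51.829) km/h; taxi velocity = (47.993, -0.838) km/h.
Velocity of bus relative to taxi = (-59.622, -51.829) − (47.993, -0.838) = (-107.615, -50.991) km/h.
Magnitude = |(-107.615, -50.991)| = 119.084 km/h.

119.08 km/h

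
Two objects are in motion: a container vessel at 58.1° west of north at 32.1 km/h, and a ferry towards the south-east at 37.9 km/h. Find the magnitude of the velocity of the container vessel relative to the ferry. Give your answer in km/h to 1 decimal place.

69.5 km/h

Taking east as x and north as y: container vessel velocity = (-27.252, 16.963) km/h; ferry velocity = (26.799, -26.799) km/h.
Velocity of container vessel relative to ferry = (-27.252, 16.963) − (26.799, -26.799) = (-54.051, 43.762) km/h.
Magnitude = |(-54.051, 43.762)| = 69.546 km/h.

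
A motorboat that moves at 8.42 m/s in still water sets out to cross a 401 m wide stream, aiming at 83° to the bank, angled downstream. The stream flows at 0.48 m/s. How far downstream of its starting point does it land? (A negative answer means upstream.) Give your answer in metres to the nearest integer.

72 m

Perpendicular speed = 8.357 m/s; crossing time = 401 / 8.357 = 47.982 s.
Net downstream speed = 1.506 m/s.
Drift = 1.506 × 47.982 = 72.268 m (downstream).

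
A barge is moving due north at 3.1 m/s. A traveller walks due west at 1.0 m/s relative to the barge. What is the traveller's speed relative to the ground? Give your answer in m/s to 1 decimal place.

Taking east as x and north as y: barge velocity = (0.000, 3.100) m/s; traveller velocity relative to barge = (-1.000, 0.000) m/s.
Velocity relative to ground = (0.000, 3.100) + (-1.000, 0.000) = (-1.000, 3.100) m/s.
Speed = |(-1.000, 3.100)| = 3.257 m/s.

3.3 m/s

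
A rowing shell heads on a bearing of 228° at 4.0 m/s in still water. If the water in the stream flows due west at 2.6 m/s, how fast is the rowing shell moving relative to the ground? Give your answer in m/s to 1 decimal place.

6.2 m/s

Taking east as x and north as y: velocity relative to the water = (-2.973, -2.677) m/s; the water relative to ground = (-2.600, 0.000) m/s.
Velocity relative to ground = (-2.973, -2.677) + (-2.600, 0.000) = (-5.573, -2.677) m/s.
Speed = |(-5.573, -2.677)| = 6.182 m/s.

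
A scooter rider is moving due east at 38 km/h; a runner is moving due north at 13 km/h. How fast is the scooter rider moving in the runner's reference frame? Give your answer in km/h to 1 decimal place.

40.2 km/h

Taking east as x and north as y: scooter rider velocity = (38.000, 0.000) km/h; runner velocity = (0.000, 13.000) km/h.
Velocity of scooter rider relative to runner = (38.000, 0.000) − (0.000, 13.000) = (38.000, -13.000) km/h.
Magnitude = |(38.000, -13.000)| = 40.162 km/h.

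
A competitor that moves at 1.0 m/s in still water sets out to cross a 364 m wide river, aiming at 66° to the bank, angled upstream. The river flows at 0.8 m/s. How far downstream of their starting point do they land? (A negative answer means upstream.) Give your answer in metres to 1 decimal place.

Perpendicular speed = 0.914 m/s; crossing time = 364 / 0.914 = 398.448 s.
Net downstream speed = 0.393 m/s.
Drift = 0.393 × 398.448 = 156.695 m (downstream).

156.7 m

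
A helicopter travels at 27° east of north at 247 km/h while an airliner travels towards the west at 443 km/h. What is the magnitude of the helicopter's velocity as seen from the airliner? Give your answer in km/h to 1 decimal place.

Taking east as x and north as y: helicopter velocity = (112.136, 220.079) km/h; airliner velocity = (-443.000, 0.000) km/h.
Velocity of helicopter relative to airliner = (112.136, 220.079) − (-443.000, 0.000) = (555.136, 220.079) km/h.
Magnitude = |(555.136, 220.079)| = 597.168 km/h.

597.2 km/h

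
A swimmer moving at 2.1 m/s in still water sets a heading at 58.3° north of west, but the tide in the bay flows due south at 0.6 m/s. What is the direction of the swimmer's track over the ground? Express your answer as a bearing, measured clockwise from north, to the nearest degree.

317°

Taking east as x and north as y: velocity relative to the water = (-1.103, 1.787) m/s; the water relative to ground = (0.000, -0.600) m/s.
Velocity relative to ground = (-1.103, 1.787) + (0.000, -0.600) = (-1.103, 1.187) m/s.
Bearing = atan2(-1.10, 1.19) = 317.08° clockwise from north.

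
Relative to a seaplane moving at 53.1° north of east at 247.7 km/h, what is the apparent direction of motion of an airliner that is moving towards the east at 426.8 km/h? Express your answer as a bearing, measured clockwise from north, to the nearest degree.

125°

Taking east as x and north as y: airliner velocity = (426.800, 0.000) km/h; seaplane velocity = (148.724, 198.082) km/h.
Velocity of airliner relative to seaplane = (426.800, 0.000) − (148.724, 198.082) = (278.076, -198.082) km/h.
Bearing = atan2(278.08, -198.08) = 125.46° clockwise from north.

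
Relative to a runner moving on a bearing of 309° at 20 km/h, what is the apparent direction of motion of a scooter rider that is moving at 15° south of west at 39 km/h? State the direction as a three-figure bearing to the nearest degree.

Taking east as x and north as y: scooter rider velocity = (-37.671, -10.094) km/h; runner velocity = (-15.543, 12.586) km/h.
Velocity of scooter rider relative to runner = (-37.671, -10.094) − (-15.543, 12.586) = (-22.128, -22.680) km/h.
Bearing = atan2(-22.13, -22.68) = 224.29° clockwise from north.

224°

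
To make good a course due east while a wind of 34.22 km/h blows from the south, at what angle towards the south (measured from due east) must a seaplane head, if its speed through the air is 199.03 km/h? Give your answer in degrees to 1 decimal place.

9.9°

The wind pushes perpendicular to the desired track; the heading must have a component into the wind equal to 34.22 km/h: 199.03 sin θ = 34.22.
sin θ = 0.1719, so θ = 9.900°.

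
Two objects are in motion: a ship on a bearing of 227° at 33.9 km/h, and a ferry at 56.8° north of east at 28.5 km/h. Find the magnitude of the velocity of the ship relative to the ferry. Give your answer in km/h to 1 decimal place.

Taking east as x and north as y: ship velocity = (-24.793, -23.120) km/h; ferry velocity = (15.606, 23.848) km/h.
Velocity of ship relative to ferry = (-24.793, -23.120) − (15.606, 23.848) = (-40.398, -46.968) km/h.
Magnitude = |(-40.398, -46.968)| = 61.951 km/h.

62.0 km/h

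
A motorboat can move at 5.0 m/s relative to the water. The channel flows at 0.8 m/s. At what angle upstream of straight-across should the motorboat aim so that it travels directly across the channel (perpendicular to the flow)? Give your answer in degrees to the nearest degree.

To cancel the current, the upstream component of the motorboat's velocity must equal the flow: 5.0 sin θ = 0.8.
sin θ = 0.8 / 5.0 = 0.1600.
θ = arcsin(0.1600) = 9.207°.

9°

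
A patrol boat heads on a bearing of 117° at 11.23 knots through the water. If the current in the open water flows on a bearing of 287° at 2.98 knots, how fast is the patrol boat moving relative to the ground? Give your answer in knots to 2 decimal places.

Taking east as x and north as y: velocity relative to the water = (10.006, -5.098) knots; the water relative to ground = (-2.850, 0.871) knots.
Velocity relative to ground = (10.006, -5.098) + (-2.850, 0.871) = (7.156, -4.227) knots.
Speed = |(7.156, -4.227)| = 8.311 knots.

8.31 knots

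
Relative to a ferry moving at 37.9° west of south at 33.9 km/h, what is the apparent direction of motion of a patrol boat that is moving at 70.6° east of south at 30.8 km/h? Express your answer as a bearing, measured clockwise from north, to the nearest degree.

Taking east as x and north as y: patrol boat velocity = (29.051, -10.231) km/h; ferry velocity = (-20.824, -26.750) km/h.
Velocity of patrol boat relative to ferry = (29.051, -10.231) − (-20.824, -26.750) = (49.876, 16.519) km/h.
Bearing = atan2(49.88, 16.52) = 71.67° clockwise from north.

072°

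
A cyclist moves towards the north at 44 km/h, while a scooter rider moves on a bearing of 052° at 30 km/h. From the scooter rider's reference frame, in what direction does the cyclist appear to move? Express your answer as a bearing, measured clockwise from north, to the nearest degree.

317°

Taking east as x and north as y: cyclist velocity = (0.000, 44.000) km/h; scooter rider velocity = (23.640, 18.470) km/h.
Velocity of cyclist relative to scooter rider = (0.000, 44.000) − (23.640, 18.470) = (-23.640, 25.530) km/h.
Bearing = atan2(-23.64, 25.53) = 317.20° clockwise from north.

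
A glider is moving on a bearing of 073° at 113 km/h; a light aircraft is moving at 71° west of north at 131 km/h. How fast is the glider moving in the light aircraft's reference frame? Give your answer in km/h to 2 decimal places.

232.12 km/h

Taking east as x and north as y: glider velocity = (108.062, 33.038) km/h; light aircraft velocity = (-123.863, 42.649) km/h.
Velocity of glider relative to light aircraft = (108.062, 33.038) − (-123.863, 42.649) = (231.925, -9.611) km/h.
Magnitude = |(231.925, -9.611)| = 232.124 km/h.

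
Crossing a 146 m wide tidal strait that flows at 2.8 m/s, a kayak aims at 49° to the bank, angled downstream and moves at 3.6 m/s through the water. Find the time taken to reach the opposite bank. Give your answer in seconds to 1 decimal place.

The component of the kayak's velocity perpendicular to the bank is 3.6 × sin 49° = 2.717 m/s.
The flow acts along the bank and has no component across it.
Time = 146 / 2.717 = 53.737 s.

53.7 s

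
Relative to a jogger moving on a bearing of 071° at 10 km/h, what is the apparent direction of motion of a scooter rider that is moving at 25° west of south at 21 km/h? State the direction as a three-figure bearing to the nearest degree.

Taking east as x and north as y: scooter rider velocity = (-8.875, -19.032) km/h; jogger velocity = (9.455, 3.256) km/h.
Velocity of scooter rider relative to jogger = (-8.875, -19.032) − (9.455, 3.256) = (-18.330, -22.288) km/h.
Bearing = atan2(-18.33, -22.29) = 219.43° clockwise from north.

219°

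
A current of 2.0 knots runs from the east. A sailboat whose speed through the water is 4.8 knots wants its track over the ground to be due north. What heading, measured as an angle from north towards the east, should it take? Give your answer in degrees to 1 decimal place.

The current pushes perpendicular to the desired track; the heading must have a component into the current equal to 2.0 knots: 4.8 sin θ = 2.0.
sin θ = 0.4167, so θ = 24.624°.

24.6°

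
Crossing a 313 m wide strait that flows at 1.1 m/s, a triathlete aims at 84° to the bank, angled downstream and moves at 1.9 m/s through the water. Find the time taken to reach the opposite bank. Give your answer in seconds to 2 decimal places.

165.64 s

The component of the triathlete's velocity perpendicular to the bank is 1.9 × sin 84° = 1.890 m/s.
Only the cross-stream component determines the crossing time; the current contributes nothing perpendicular to the bank.
Time = 313 / 1.890 = 165.644 s.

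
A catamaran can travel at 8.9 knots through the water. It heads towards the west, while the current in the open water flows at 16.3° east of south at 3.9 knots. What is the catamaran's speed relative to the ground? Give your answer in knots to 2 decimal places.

8.66 knots

Taking east as x and north as y: velocity relative to the water = (-8.900, 0.000) knots; the water relative to ground = (1.095, -3.743) knots.
Velocity relative to ground = (-8.900, 0.000) + (1.095, -3.743) = (-7.805, -3.743) knots.
Speed = |(-7.805, -3.743)| = 8.657 knots.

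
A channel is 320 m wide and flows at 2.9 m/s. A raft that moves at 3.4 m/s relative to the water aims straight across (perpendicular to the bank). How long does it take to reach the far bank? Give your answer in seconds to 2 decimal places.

The component of the raft's velocity perpendicular to the bank is 3.4 m/s.
The current is parallel to the bank, so it does not affect the crossing time.
Time = 320 / 3.400 = 94.118 s.

94.12 s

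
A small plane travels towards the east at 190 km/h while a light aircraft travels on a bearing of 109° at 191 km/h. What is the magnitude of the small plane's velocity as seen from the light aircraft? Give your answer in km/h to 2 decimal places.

62.89 km/h

Taking east as x and north as y: small plane velocity = (190.000, 0.000) km/h; light aircraft velocity = (180.594, -62.184) km/h.
Velocity of small plane relative to light aircraft = (190.000, 0.000) − (180.594, -62.184) = (9.406, 62.184) km/h.
Magnitude = |(9.406, 62.184)| = 62.891 km/h.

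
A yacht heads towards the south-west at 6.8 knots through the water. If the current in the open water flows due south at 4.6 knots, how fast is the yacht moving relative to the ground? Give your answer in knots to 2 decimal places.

Taking east as x and north as y: velocity relative to the water = (-4.808, -4.808) knots; the water relative to ground = (0.000, -4.600) knots.
Velocity relative to ground = (-4.808, -4.808) + (0.000, -4.600) = (-4.808, -9.408) knots.
Speed = |(-4.808, -9.408)| = 10.566 knots.

10.57 knots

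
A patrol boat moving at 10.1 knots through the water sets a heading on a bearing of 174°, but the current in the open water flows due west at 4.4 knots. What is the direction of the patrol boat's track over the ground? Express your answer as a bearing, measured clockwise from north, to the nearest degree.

Taking east as x and north as y: velocity relative to the water = (1.056, -10.045) knots; the water relative to ground = (-4.400, 0.000) knots.
Velocity relative to ground = (1.056, -10.045) + (-4.400, 0.000) = (-3.344, -10.045) knots.
Bearing = atan2(-3.34, -10.04) = 198.41° clockwise from north.

198°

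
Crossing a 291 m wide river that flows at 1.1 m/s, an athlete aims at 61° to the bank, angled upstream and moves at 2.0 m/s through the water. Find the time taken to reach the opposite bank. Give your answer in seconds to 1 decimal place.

The component of the athlete's velocity perpendicular to the bank is 2.0 × sin 61° = 1.749 m/s.
Only the cross-stream component determines the crossing time; the current contributes nothing perpendicular to the bank.
Time = 291 / 1.749 = 166.358 s.

166.4 s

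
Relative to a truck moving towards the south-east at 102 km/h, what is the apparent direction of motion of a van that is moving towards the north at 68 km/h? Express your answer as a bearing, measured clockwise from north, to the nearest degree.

333°

Taking east as x and north as y: van velocity = (0.000, 68.000) km/h; truck velocity = (72.125, -72.125) km/h.
Velocity of van relative to truck = (0.000, 68.000) − (72.125, -72.125) = (-72.125, 140.125) km/h.
Bearing = atan2(-72.12, 140.12) = 332.76° clockwise from north.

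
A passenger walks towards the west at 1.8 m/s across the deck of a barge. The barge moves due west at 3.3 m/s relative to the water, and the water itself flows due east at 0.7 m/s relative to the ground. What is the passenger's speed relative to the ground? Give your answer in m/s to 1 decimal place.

4.4 m/s

In east/north components (m/s): passenger relative to barge = (-1.800, 0.000); barge relative to water = (-3.300, 0.000); water relative to ground = (0.700, 0.000).
Sum = (-4.400, 0.000) m/s.
Speed = |(-4.400, 0.000)| = 4.400 m/s.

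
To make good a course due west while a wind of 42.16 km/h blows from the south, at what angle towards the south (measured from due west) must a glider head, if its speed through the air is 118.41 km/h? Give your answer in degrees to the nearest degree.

The wind pushes perpendicular to the desired track; the heading must have a component into the wind equal to 42.16 km/h: 118.41 sin θ = 42.16.
sin θ = 0.3561, so θ = 20.858°.

21°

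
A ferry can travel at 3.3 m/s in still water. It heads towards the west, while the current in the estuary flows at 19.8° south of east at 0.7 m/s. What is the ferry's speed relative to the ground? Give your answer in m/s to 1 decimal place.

2.7 m/s

Taking east as x and north as y: velocity relative to the water = (-3.300, 0.000) m/s; the water relative to ground = (0.659, -0.237) m/s.
Velocity relative to ground = (-3.300, 0.000) + (0.659, -0.237) = (-2.641, -0.237) m/s.
Speed = |(-2.641, -0.237)| = 2.652 m/s.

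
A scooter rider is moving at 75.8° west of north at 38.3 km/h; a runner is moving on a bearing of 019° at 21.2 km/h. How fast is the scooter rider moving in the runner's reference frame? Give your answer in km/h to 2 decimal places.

45.30 km/h

Taking east as x and north as y: scooter rider velocity = (-37.130, 9.395) km/h; runner velocity = (6.902, 20.045) km/h.
Velocity of scooter rider relative to runner = (-37.130, 9.395) − (6.902, 20.045) = (-44.032, -10.650) km/h.
Magnitude = |(-44.032, -10.650)| = 45.301 km/h.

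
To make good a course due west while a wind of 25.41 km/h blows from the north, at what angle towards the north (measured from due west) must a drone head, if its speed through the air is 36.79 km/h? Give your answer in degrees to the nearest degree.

The wind pushes perpendicular to the desired track; the heading must have a component into the wind equal to 25.41 km/h: 36.79 sin θ = 25.41.
sin θ = 0.6907, so θ = 43.684°.

44°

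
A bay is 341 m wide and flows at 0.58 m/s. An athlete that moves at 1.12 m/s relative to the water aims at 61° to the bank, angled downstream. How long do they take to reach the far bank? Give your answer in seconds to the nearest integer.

348 s

The component of the athlete's velocity perpendicular to the bank is 1.12 × sin 61° = 0.980 m/s.
The flow acts along the bank and has no component across it.
Time = 341 / 0.980 = 348.110 s.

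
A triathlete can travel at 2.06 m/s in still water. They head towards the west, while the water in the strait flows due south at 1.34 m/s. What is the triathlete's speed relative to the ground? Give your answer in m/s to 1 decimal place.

2.5 m/s

Taking east as x and north as y: velocity relative to the water = (-2.060, 0.000) m/s; the water relative to ground = (0.000, -1.340) m/s.
Velocity relative to ground = (-2.060, 0.000) + (0.000, -1.340) = (-2.060, -1.340) m/s.
Speed = |(-2.060, -1.340)| = 2.457 m/s.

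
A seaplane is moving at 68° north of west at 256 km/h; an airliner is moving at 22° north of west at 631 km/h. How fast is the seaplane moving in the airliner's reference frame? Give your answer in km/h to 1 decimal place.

489.2 km/h

Taking east as x and north as y: seaplane velocity = (-95.899, 237.359) km/h; airliner velocity = (-585.053, 236.377) km/h.
Velocity of seaplane relative to airliner = (-95.899, 237.359) − (-585.053, 236.377) = (489.154, 0.982) km/h.
Magnitude = |(489.154, 0.982)| = 489.155 km/h.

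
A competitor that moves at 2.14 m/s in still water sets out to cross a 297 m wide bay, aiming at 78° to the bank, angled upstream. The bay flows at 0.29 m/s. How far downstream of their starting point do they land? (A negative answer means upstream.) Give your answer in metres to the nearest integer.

Perpendicular speed = 2.093 m/s; crossing time = 297 / 2.093 = 141.886 s.
Net downstream speed = -0.155 m/s.
Drift = -0.155 × 141.886 = -21.982 m (upstream).

-22 m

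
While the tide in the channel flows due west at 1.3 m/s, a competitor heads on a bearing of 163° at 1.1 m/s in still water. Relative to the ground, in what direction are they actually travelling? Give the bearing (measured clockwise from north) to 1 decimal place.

Taking east as x and north as y: velocity relative to the water = (0.322, -1.052) m/s; the water relative to ground = (-1.300, 0.000) m/s.
Velocity relative to ground = (0.322, -1.052) + (-1.300, 0.000) = (-0.978, -1.052) m/s.
Bearing = atan2(-0.98, -1.05) = 222.93° clockwise from north.

222.9°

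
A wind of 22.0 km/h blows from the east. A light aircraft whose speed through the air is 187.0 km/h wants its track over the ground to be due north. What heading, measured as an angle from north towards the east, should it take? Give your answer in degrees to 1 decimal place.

6.8°

The wind pushes perpendicular to the desired track; the heading must have a component into the wind equal to 22.0 km/h: 187.0 sin θ = 22.0.
sin θ = 0.1176, so θ = 6.756°.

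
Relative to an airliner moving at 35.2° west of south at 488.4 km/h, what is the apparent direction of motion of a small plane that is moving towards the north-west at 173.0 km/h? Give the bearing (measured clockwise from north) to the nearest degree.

Taking east as x and north as y: small plane velocity = (-122.329, 122.329) km/h; airliner velocity = (-281.530, -399.094) km/h.
Velocity of small plane relative to airliner = (-122.329, 122.329) − (-281.530, -399.094) = (159.200, 521.423) km/h.
Bearing = atan2(159.20, 521.42) = 16.98° clockwise from north.

017°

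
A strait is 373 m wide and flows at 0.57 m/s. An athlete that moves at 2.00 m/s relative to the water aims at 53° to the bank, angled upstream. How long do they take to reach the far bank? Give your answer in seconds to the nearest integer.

The component of the athlete's velocity perpendicular to the bank is 2.00 × sin 53° = 1.597 m/s.
The flow acts along the bank and has no component across it.
Time = 373 / 1.597 = 233.523 s.

234 s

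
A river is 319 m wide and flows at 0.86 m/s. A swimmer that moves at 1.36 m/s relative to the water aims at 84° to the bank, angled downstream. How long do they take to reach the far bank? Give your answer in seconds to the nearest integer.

236 s

The component of the swimmer's velocity perpendicular to the bank is 1.36 × sin 84° = 1.353 m/s.
The current is parallel to the bank, so it does not affect the crossing time.
Time = 319 / 1.353 = 235.851 s.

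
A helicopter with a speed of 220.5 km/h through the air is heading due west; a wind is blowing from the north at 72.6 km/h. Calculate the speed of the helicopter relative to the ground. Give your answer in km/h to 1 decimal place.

232.1 km/h

Taking east as x and north as y: velocity relative to the air = (-220.500, 0.000) km/h; the air relative to ground = (0.000, -72.600) km/h.
Velocity relative to ground = (-220.500, 0.000) + (0.000, -72.600) = (-220.500, -72.600) km/h.
Speed = |(-220.500, -72.600)| = 232.144 km/h.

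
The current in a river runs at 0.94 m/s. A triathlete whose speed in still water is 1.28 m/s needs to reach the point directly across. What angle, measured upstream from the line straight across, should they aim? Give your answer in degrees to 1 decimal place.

47.3°

To cancel the current, the upstream component of the triathlete's velocity must equal the flow: 1.28 sin θ = 0.94.
sin θ = 0.94 / 1.28 = 0.7344.
θ = arcsin(0.7344) = 47.254°.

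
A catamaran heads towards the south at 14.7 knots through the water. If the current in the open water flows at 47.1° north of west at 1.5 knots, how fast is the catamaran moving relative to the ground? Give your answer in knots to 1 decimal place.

13.6 knots

Taking east as x and north as y: velocity relative to the water = (0.000, -14.700) knots; the water relative to ground = (-1.021, 1.099) knots.
Velocity relative to ground = (0.000, -14.700) + (-1.021, 1.099) = (-1.021, -13.601) knots.
Speed = |(-1.021, -13.601)| = 13.639 knots.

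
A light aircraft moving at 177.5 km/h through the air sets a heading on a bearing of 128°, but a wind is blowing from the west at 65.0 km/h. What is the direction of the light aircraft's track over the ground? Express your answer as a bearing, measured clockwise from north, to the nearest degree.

Taking east as x and north as y: velocity relative to the air = (139.872, -109.280) km/h; the air relative to ground = (65.000, 0.000) km/h.
Velocity relative to ground = (139.872, -109.280) + (65.000, 0.000) = (204.872, -109.280) km/h.
Bearing = atan2(204.87, -109.28) = 118.08° clockwise from north.

118°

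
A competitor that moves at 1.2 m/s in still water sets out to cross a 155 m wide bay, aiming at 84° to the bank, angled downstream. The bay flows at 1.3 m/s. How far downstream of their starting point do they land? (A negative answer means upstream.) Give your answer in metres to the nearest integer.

Perpendicular speed = 1.193 m/s; crossing time = 155 / 1.193 = 129.878 s.
Net downstream speed = 1.425 m/s.
Drift = 1.425 × 129.878 = 185.133 m (downstream).

185 m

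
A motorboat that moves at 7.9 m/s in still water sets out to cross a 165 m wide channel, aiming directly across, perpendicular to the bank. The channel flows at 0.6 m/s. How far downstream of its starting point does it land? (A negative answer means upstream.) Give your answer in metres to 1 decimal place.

Perpendicular speed = 7.900 m/s; crossing time = 165 / 7.900 = 20.886 s.
Net downstream speed = 0.600 m/s.
Drift = 0.600 × 20.886 = 12.532 m (downstream).

12.5 m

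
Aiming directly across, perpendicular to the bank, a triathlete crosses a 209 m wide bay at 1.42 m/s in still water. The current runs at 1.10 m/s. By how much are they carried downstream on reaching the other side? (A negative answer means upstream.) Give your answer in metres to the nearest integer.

Perpendicular speed = 1.420 m/s; crossing time = 209 / 1.420 = 147.183 s.
Net downstream speed = 1.100 m/s.
Drift = 1.100 × 147.183 = 161.901 m (downstream).

162 m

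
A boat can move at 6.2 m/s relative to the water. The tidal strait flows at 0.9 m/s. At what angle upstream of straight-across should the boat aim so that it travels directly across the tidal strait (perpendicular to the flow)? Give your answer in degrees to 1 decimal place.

To cancel the current, the upstream component of the boat's velocity must equal the flow: 6.2 sin θ = 0.9.
sin θ = 0.9 / 6.2 = 0.1452.
θ = arcsin(0.1452) = 8.347°.

8.3°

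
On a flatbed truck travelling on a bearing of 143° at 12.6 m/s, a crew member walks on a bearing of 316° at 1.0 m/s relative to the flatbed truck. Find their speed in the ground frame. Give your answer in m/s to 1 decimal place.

Taking east as x and north as y: flatbed truck velocity = (7.583, -10.063) m/s; crew member velocity relative to flatbed truck = (-0.695, 0.719) m/s.
Velocity relative to ground = (7.583, -10.063) + (-0.695, 0.719) = (6.888, -9.343) m/s.
Speed = |(6.888, -9.343)| = 11.608 m/s.

11.6 m/s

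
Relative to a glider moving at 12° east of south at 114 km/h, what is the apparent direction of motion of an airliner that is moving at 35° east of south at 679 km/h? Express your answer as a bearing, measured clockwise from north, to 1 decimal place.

Taking east as x and north as y: airliner velocity = (389.458, -556.204) km/h; glider velocity = (23.702, -111.509) km/h.
Velocity of airliner relative to glider = (389.458, -556.204) − (23.702, -111.509) = (365.756, -444.695) km/h.
Bearing = atan2(365.76, -444.70) = 140.56° clockwise from north.

140.6°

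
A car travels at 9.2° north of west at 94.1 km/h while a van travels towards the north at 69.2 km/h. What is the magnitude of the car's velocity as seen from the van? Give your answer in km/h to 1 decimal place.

107.5 km/h

Taking east as x and north as y: car velocity = (-92.890, 15.045) km/h; van velocity = (0.000, 69.200) km/h.
Velocity of car relative to van = (-92.890, 15.045) − (0.000, 69.200) = (-92.890, -54.155) km/h.
Magnitude = |(-92.890, -54.155)| = 107.523 km/h.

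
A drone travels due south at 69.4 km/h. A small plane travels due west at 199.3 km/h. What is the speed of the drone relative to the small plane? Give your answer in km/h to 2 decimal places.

211.04 km/h

Taking east as x and north as y: drone velocity = (0.000, -69.400) km/h; small plane velocity = (-199.300, 0.000) km/h.
Velocity of drone relative to small plane = (0.000, -69.400) − (-199.300, 0.000) = (199.300, -69.400) km/h.
Magnitude = |(199.300, -69.400)| = 211.038 km/h.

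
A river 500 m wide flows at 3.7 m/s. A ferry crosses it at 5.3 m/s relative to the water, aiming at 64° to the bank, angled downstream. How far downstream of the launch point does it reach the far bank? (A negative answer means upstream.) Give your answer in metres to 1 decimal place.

Perpendicular speed = 4.764 m/s; crossing time = 500 / 4.764 = 104.962 s.
Net downstream speed = 6.023 m/s.
Drift = 6.023 × 104.962 = 632.227 m (downstream).

632.2 m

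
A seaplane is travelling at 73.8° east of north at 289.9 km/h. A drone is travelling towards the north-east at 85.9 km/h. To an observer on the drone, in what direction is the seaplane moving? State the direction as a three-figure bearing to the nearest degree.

085°

Taking east as x and north as y: seaplane velocity = (278.389, 80.880) km/h; drone velocity = (60.740, 60.740) km/h.
Velocity of seaplane relative to drone = (278.389, 80.880) − (60.740, 60.740) = (217.649, 20.139) km/h.
Bearing = atan2(217.65, 20.14) = 84.71° clockwise from north.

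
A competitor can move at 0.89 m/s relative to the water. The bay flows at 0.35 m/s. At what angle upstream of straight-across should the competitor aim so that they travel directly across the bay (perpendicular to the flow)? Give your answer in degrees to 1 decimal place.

23.2°

To cancel the current, the upstream component of the competitor's velocity must equal the flow: 0.89 sin θ = 0.35.
sin θ = 0.35 / 0.89 = 0.3933.
θ = arcsin(0.3933) = 23.157°.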